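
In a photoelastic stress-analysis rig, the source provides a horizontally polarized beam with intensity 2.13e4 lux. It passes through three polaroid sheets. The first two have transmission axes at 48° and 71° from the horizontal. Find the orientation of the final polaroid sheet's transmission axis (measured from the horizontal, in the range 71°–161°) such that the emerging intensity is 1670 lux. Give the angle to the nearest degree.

By Malus's law, I₁ = I₀ cos²(48° − 0°) = I₀ cos²(48°) = 0.4477 I₀.
I₂ = I₁ cos²(71° − 48°) = 0.4477 I₀ · cos²(23°) = 0.3794 I₀.
Target fraction: 1670 / 2.13e4 lux = 0.0784 of I₀.
Need I₃/I₀ = 0.0784, so cos²(θ − 71°) = 0.0784 / 0.3794 = 0.2067.
θ − 71° = arccos(√0.2067) = 63.0°, giving θ ≈ 71 + 63.0 = 134.0°.

θ ≈ 134°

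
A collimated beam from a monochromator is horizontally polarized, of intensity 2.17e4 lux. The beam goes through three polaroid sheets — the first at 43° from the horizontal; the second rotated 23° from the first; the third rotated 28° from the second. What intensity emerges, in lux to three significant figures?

I₁ = 2.17e4 lux · cos²(43°) = 1.161e+04 lux.
I₂ = I₁ · cos²(23°) = 1.161e+04 · 0.8473 = 9835 lux.
I₃ = I₂ · cos²(28°) = 9835 · 0.7796 = 7667 lux.

I ≈ 7670 lux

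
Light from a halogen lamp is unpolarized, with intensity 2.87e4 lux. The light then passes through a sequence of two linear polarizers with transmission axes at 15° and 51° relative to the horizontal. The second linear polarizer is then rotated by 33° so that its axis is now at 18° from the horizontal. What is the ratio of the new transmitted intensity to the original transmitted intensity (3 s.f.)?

I_new/I_old ≈ 1.52

Before rotation:
Unpolarized light through the first polarizer → I₁ = ½ I₀, now polarized at 15°.
I₂ = I₁ cos²(51° − 15°) = 0.5 I₀ · cos²(36°) = 0.3273 I₀.
After rotation:
Unpolarized light through the first polarizer → I₁ = ½ I₀, now polarized at 15°.
I₂ = I₁ cos²(18° − 15°) = 0.5 I₀ · cos²(3°) = 0.4986 I₀.
Ratio = 0.4986 / 0.3273 = 1.524.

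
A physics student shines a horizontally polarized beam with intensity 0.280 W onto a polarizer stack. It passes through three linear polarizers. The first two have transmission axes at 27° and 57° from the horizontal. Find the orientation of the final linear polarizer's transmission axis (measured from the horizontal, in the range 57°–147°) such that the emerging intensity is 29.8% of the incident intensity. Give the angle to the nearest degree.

By Malus's law, I₁ = I₀ cos²(27° − 0°) = I₀ cos²(27°) = 0.7939 I₀.
I₂ = I₁ cos²(57° − 27°) = 0.7939 I₀ · cos²(30°) = 0.5954 I₀.
Need I₃/I₀ = 0.298, so cos²(θ − 57°) = 0.298 / 0.5954 = 0.5005.
θ − 57° = arccos(√0.5005) = 45.0°, giving θ ≈ 57 + 45.0 = 102.0°.

θ ≈ 102°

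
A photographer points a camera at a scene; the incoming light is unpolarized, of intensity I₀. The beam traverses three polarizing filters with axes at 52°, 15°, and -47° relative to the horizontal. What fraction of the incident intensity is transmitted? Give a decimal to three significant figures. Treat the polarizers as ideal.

≈ 0.0703 I₀

Unpolarized light through the first polarizer → I₁ = ½ I₀, now polarized at 52°.
I₂ = I₁ cos²(15° − 52°) = 0.5 I₀ · cos²(37°) = 0.3189 I₀.
I₃ = I₂ cos²(-47° − 15°) = 0.3189 I₀ · cos²(62°) = 0.07029 I₀.
Transmitted fraction = 0.07029.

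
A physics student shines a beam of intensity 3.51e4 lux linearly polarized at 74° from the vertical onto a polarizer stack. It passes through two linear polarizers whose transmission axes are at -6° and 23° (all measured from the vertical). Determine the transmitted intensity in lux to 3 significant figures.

I ≈ 810 lux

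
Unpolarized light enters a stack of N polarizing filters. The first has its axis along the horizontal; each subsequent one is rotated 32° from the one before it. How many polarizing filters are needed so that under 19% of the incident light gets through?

First polarizer halves the unpolarized light: factor 1/2.
Each further stage multiplies by cos²(32°) = 0.7192.
After N polarizers: T = 0.5·0.7192^(N−1). Require T < 0.19 ⇒ N−1 > ln(0.19/0.5)/ln(0.7192) = 2.94, so N−1 ≥ 3 and N = 4.
Check: N=4 gives T = 0.186 < 0.19; N=3 gives T = 0.2586.

N = 4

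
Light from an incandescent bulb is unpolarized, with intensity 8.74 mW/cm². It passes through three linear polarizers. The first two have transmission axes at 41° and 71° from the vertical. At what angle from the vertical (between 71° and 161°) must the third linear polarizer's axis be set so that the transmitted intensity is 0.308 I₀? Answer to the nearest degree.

θ ≈ 96°

Unpolarized light through the first polarizer → I₁ = ½ I₀, now polarized at 41°.
I₂ = I₁ cos²(71° − 41°) = 0.5 I₀ · cos²(30°) = 0.375 I₀.
Need I₃/I₀ = 0.308, so cos²(θ − 71°) = 0.308 / 0.375 = 0.8213.
θ − 71° = arccos(√0.8213) = 25.0°, giving θ ≈ 71 + 25.0 = 96.0°.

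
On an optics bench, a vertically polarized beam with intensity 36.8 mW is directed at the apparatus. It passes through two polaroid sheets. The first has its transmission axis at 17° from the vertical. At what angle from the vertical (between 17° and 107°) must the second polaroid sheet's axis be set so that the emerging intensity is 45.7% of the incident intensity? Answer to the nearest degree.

θ ≈ 62°

I₁ = I₀ cos²(17° − 0°) = I₀ cos²(17°) = 0.9145 I₀.
Need I₂/I₀ = 0.457, so cos²(θ − 17°) = 0.457 / 0.9145 = 0.4997.
θ − 17° = arccos(√0.4997) = 45.0°, giving θ ≈ 17 + 45.0 = 62.0°.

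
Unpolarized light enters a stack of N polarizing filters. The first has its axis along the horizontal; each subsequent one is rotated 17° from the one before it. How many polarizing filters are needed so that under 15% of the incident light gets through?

First polarizer halves the unpolarized light: factor 1/2.
Each further stage multiplies by cos²(17°) = 0.9145.
After N polarizers: T = 0.5·0.9145^(N−1). Require T < 0.15 ⇒ N−1 > ln(0.15/0.5)/ln(0.9145) = 13.47, so N−1 ≥ 14 and N = 15.
Check: N=15 gives T = 0.1431 < 0.15; N=14 gives T = 0.1565.

N = 15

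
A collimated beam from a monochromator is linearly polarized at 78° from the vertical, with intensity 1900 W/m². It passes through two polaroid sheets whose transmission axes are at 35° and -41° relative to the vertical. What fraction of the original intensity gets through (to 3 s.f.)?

By Malus's law, I₁ = 1900 W/m² · cos²(43°) = 1016 W/m².
I₂ = I₁ · cos²(76°) = 1016 · 0.05853 = 59.48 W/m².
Transmitted fraction = 0.0313.

I/I₀ ≈ 0.0313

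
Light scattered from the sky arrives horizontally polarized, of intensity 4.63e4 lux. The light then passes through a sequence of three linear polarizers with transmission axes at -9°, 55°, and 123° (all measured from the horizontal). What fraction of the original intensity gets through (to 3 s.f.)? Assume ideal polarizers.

I₁ = 4.63e4 lux · cos²(9°) = 4.517e+04 lux.
I₂ = I₁ · cos²(64°) = 4.517e+04 · 0.1922 = 8680 lux.
I₃ = I₂ · cos²(68°) = 8680 · 0.1403 = 1218 lux.
Transmitted fraction = 0.02631.

I/I₀ ≈ 0.0263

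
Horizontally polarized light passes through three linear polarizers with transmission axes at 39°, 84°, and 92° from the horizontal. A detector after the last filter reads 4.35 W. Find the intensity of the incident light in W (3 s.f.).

I₀ ≈ 14.7 W

I₁ = I₀ cos²(39° − 0°) = I₀ cos²(39°) = 0.604 I₀.
I₂ = I₁ cos²(84° − 39°) = 0.604 I₀ · cos²(45°) = 0.302 I₀.
I₃ = I₂ cos²(92° − 84°) = 0.302 I₀ · cos²(8°) = 0.2961 I₀.
So 4.35 W = 0.2961 I₀, giving I₀ = 4.35/0.2961 = 14.69 W.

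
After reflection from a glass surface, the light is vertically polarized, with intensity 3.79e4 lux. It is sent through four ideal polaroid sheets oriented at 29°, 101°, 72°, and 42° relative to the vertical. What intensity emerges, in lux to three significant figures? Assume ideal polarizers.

I ≈ 1590 lux

I₁ = 3.79e4 lux · cos²(29°) = 2.899e+04 lux.
I₂ = I₁ · cos²(72°) = 2.899e+04 · 0.09549 = 2768 lux.
I₃ = I₂ · cos²(29°) = 2768 · 0.765 = 2118 lux.
I₄ = I₃ · cos²(30°) = 2118 · 0.75 = 1588 lux.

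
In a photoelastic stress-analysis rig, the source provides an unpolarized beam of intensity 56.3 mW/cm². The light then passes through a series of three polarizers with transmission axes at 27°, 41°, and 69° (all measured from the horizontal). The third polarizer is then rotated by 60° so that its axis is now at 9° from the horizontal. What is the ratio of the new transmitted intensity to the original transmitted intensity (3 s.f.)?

Before rotation:
Unpolarized light through the first polarizer → I₁ = ½ I₀, now polarized at 27°.
I₂ = I₁ cos²(41° − 27°) = 0.5 I₀ · cos²(14°) = 0.4707 I₀.
I₃ = I₂ cos²(69° − 41°) = 0.4707 I₀ · cos²(28°) = 0.367 I₀.
After rotation:
Unpolarized light through the first polarizer → I₁ = ½ I₀, now polarized at 27°.
I₂ = I₁ cos²(41° − 27°) = 0.5 I₀ · cos²(14°) = 0.4707 I₀.
I₃ = I₂ cos²(9° − 41°) = 0.4707 I₀ · cos²(32°) = 0.3385 I₀.
Ratio = 0.3385 / 0.367 = 0.9225.

I_new/I_old ≈ 0.923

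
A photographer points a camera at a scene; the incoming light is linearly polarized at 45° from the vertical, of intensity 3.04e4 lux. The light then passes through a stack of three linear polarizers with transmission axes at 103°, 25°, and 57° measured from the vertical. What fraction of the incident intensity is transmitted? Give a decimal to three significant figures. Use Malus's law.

I/I₀ ≈ 0.00873

By Malus's law, I₁ = 3.04e4 lux · cos²(58°) = 8537 lux.
I₂ = I₁ · cos²(78°) = 8537 · 0.04323 = 369 lux.
I₃ = I₂ · cos²(32°) = 369 · 0.7192 = 265.4 lux.
Transmitted fraction = 0.00873.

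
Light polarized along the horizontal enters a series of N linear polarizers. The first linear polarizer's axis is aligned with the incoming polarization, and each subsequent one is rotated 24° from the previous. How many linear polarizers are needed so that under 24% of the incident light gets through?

First polarizer is aligned with the polarization: full transmission.
Each further stage multiplies by cos²(24°) = 0.8346.
After N polarizers: T = 0.8346^(N−1). Require T < 0.24 ⇒ N−1 > ln(0.24)/ln(0.8346) = 7.89, so N−1 ≥ 8 and N = 9.
Check: N=9 gives T = 0.2353 < 0.24; N=8 gives T = 0.282.

N = 9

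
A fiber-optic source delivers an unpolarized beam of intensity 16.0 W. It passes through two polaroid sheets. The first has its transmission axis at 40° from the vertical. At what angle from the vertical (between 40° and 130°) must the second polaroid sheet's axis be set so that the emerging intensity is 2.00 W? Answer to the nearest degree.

Unpolarized light through the first polarizer → I₁ = ½ I₀, now polarized at 40°.
Target fraction: 2.00 / 16.0 W = 0.125 of I₀.
Need I₂/I₀ = 0.125, so cos²(θ − 40°) = 0.125 / 0.5 = 0.25.
θ − 40° = arccos(√0.25) = 60.0°, giving θ ≈ 40 + 60.0 = 100.0°.

θ ≈ 100°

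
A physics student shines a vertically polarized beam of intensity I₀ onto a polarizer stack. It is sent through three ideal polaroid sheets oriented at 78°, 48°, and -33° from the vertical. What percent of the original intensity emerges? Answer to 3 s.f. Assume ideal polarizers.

By Malus's law, I₁ = I₀ cos²(78° − 0°) = I₀ cos²(78°) = 0.04323 I₀.
I₂ = I₁ cos²(48° − 78°) = 0.04323 I₀ · cos²(30°) = 0.03242 I₀.
I₃ = I₂ cos²(-33° − 48°) = 0.03242 I₀ · cos²(81°) = 0.0007934 I₀.
That is 0.07934% of the incident intensity.

≈ 0.0793%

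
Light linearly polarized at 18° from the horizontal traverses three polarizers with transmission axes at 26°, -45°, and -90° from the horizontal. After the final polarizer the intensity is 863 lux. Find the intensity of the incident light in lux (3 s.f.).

I₀ ≈ 1.66e4 lux

I₁ = I₀ cos²(26° − 18°) = I₀ cos²(8°) = 0.9806 I₀.
I₂ = I₁ cos²(-45° − 26°) = 0.9806 I₀ · cos²(71°) = 0.1039 I₀.
I₃ = I₂ cos²(-90° + 45°) = 0.1039 I₀ · cos²(45°) = 0.05197 I₀.
So 863 lux = 0.05197 I₀, giving I₀ = 863/0.05197 = 1.661e+04 lux.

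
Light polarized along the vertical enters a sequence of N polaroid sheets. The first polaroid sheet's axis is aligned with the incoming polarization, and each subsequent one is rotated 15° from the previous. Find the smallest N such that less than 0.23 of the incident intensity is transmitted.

First polarizer is aligned with the polarization: full transmission.
Each further stage multiplies by cos²(15°) = 0.933.
After N polarizers: T = 0.933^(N−1). Require T < 0.23 ⇒ N−1 > ln(0.23)/ln(0.933) = 21.20, so N−1 ≥ 22 and N = 23.
Check: N=23 gives T = 0.2175 < 0.23; N=22 gives T = 0.2332.

N = 23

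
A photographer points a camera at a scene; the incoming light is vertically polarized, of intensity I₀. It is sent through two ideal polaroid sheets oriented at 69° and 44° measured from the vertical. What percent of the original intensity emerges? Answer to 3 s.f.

I₁ = I₀ cos²(69° − 0°) = I₀ cos²(69°) = 0.1284 I₀.
I₂ = I₁ cos²(44° − 69°) = 0.1284 I₀ · cos²(25°) = 0.1055 I₀.
That is 10.55% of the incident intensity.

≈ 10.5%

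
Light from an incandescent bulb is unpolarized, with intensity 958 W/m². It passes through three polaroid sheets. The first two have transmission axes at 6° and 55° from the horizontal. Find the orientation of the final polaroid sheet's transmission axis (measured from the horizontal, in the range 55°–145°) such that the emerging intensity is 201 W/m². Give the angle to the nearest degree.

θ ≈ 64°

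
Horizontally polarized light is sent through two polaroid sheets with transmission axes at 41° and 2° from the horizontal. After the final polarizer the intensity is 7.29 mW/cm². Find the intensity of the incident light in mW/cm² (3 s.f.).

I₀ ≈ 21.2 mW/cm²

By Malus's law, I₁ = I₀ cos²(41° − 0°) = I₀ cos²(41°) = 0.5696 I₀.
I₂ = I₁ cos²(2° − 41°) = 0.5696 I₀ · cos²(39°) = 0.344 I₀.
So 7.29 mW/cm² = 0.344 I₀, giving I₀ = 7.29/0.344 = 21.19 mW/cm².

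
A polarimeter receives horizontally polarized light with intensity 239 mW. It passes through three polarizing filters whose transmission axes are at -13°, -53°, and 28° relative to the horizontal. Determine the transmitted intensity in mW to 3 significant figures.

I ≈ 3.26 mW

I₁ = 239 mW · cos²(13°) = 226.9 mW.
I₂ = I₁ · cos²(40°) = 226.9 · 0.5868 = 133.2 mW.
I₃ = I₂ · cos²(81°) = 133.2 · 0.02447 = 3.259 mW.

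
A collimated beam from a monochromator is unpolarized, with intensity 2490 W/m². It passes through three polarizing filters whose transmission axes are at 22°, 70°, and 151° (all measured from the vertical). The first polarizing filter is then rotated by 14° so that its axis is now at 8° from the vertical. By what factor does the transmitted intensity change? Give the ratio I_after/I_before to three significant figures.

Before rotation:
Unpolarized light through the first polarizer → I₁ = ½ I₀, now polarized at 22°.
I₂ = I₁ cos²(70° − 22°) = 0.5 I₀ · cos²(48°) = 0.2239 I₀.
I₃ = I₂ cos²(151° − 70°) = 0.2239 I₀ · cos²(81°) = 0.005478 I₀.
After rotation:
Unpolarized light through the first polarizer → I₁ = ½ I₀, now polarized at 8°.
I₂ = I₁ cos²(70° − 8°) = 0.5 I₀ · cos²(62°) = 0.1102 I₀.
I₃ = I₂ cos²(151° − 70°) = 0.1102 I₀ · cos²(81°) = 0.002697 I₀.
Ratio = 0.002697 / 0.005478 = 0.4923.

I_new/I_old ≈ 0.492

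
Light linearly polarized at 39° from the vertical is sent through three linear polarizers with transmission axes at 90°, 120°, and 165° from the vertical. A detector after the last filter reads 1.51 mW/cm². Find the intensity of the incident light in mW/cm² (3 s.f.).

I₁ = I₀ cos²(90° − 39°) = I₀ cos²(51°) = 0.396 I₀.
I₂ = I₁ cos²(120° − 90°) = 0.396 I₀ · cos²(30°) = 0.297 I₀.
I₃ = I₂ cos²(165° − 120°) = 0.297 I₀ · cos²(45°) = 0.1485 I₀.
So 1.51 mW/cm² = 0.1485 I₀, giving I₀ = 1.51/0.1485 = 10.17 mW/cm².

I₀ ≈ 10.2 mW/cm²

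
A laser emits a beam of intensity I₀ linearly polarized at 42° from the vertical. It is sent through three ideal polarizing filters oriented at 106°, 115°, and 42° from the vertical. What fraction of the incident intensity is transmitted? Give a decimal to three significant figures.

≈ 0.0160 I₀

I₁ = I₀ cos²(106° − 42°) = I₀ cos²(64°) = 0.1922 I₀.
I₂ = I₁ cos²(115° − 106°) = 0.1922 I₀ · cos²(9°) = 0.1875 I₀.
I₃ = I₂ cos²(42° − 115°) = 0.1875 I₀ · cos²(73°) = 0.01602 I₀.
Transmitted fraction = 0.01602.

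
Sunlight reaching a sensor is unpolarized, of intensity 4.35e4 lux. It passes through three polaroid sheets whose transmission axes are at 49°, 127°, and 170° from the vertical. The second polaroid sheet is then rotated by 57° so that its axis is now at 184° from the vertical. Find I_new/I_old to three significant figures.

Before rotation:
Unpolarized light through the first polarizer → I₁ = ½ I₀, now polarized at 49°.
I₂ = I₁ cos²(127° − 49°) = 0.5 I₀ · cos²(78°) = 0.02161 I₀.
I₃ = I₂ cos²(170° − 127°) = 0.02161 I₀ · cos²(43°) = 0.01156 I₀.
After rotation:
Unpolarized light through the first polarizer → I₁ = ½ I₀, now polarized at 49°.
Angle between axes 1 and 2: 45°. I₂ = 0.5 I₀ · cos²(45°) = 0.25 I₀.
I₃ = I₂ cos²(170° − 184°) = 0.25 I₀ · cos²(14°) = 0.2354 I₀.
Ratio = 0.2354 / 0.01156 = 20.36.

I_new/I_old ≈ 20.4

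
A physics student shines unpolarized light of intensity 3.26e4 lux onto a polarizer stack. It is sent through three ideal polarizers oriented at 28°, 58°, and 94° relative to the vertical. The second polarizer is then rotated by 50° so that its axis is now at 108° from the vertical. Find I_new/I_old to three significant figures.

I_new/I_old ≈ 0.0578

Before rotation:
Unpolarized light through the first polarizer → I₁ = ½ I₀, now polarized at 28°.
I₂ = I₁ cos²(58° − 28°) = 0.5 I₀ · cos²(30°) = 0.375 I₀.
I₃ = I₂ cos²(94° − 58°) = 0.375 I₀ · cos²(36°) = 0.2454 I₀.
After rotation:
Unpolarized light through the first polarizer → I₁ = ½ I₀, now polarized at 28°.
I₂ = I₁ cos²(108° − 28°) = 0.5 I₀ · cos²(80°) = 0.01508 I₀.
I₃ = I₂ cos²(94° − 108°) = 0.01508 I₀ · cos²(14°) = 0.01419 I₀.
Ratio = 0.01419 / 0.2454 = 0.05783.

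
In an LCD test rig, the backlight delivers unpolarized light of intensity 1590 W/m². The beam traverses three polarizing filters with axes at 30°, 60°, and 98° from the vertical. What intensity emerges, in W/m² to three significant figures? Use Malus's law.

Unpolarized light through the first polarizer → I₁ = 1590 W/m²/2 = 795 W/m², polarized at 30°.
I₂ = I₁ · cos²(30°) = 795 · 0.75 = 596.3 W/m².
I₃ = I₂ · cos²(38°) = 596.3 · 0.621 = 370.2 W/m².

I ≈ 370 W/m²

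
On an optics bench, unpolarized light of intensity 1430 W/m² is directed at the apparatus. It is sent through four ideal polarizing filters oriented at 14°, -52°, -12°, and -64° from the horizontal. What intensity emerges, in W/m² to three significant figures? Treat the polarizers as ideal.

Unpolarized light through the first polarizer → I₁ = 1430 W/m²/2 = 715 W/m², polarized at 14°.
I₂ = I₁ · cos²(66°) = 715 · 0.1654 = 118.3 W/m².
I₃ = I₂ · cos²(40°) = 118.3 · 0.5868 = 69.41 W/m².
I₄ = I₃ · cos²(52°) = 69.41 · 0.379 = 26.31 W/m².

I ≈ 26.3 W/m²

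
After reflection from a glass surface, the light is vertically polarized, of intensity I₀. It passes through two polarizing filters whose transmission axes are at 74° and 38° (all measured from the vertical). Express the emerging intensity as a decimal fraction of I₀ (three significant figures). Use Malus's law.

≈ 0.0497 I₀

By Malus's law, I₁ = I₀ cos²(74° − 0°) = I₀ cos²(74°) = 0.07598 I₀.
I₂ = I₁ cos²(38° − 74°) = 0.07598 I₀ · cos²(36°) = 0.04973 I₀.
Transmitted fraction = 0.04973.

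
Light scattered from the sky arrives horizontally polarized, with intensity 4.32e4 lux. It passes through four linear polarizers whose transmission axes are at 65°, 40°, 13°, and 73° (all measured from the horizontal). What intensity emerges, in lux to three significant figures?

I₁ = 4.32e4 lux · cos²(65°) = 7716 lux.
I₂ = I₁ · cos²(25°) = 7716 · 0.8214 = 6338 lux.
I₃ = I₂ · cos²(27°) = 6338 · 0.7939 = 5031 lux.
I₄ = I₃ · cos²(60°) = 5031 · 0.25 = 1258 lux.

I ≈ 1260 lux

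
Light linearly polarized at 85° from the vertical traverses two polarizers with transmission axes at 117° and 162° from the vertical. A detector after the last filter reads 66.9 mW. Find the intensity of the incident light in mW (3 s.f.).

I₀ ≈ 186 mW

By Malus's law, I₁ = I₀ cos²(117° − 85°) = I₀ cos²(32°) = 0.7192 I₀.
I₂ = I₁ cos²(162° − 117°) = 0.7192 I₀ · cos²(45°) = 0.3596 I₀.
So 66.9 mW = 0.3596 I₀, giving I₀ = 66.9/0.3596 = 186 mW.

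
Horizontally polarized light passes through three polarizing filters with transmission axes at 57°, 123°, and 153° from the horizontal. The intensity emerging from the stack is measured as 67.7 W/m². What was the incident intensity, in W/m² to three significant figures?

I₀ ≈ 1840 W/m²

I₁ = I₀ cos²(57° − 0°) = I₀ cos²(57°) = 0.2966 I₀.
I₂ = I₁ cos²(123° − 57°) = 0.2966 I₀ · cos²(66°) = 0.04907 I₀.
I₃ = I₂ cos²(153° − 123°) = 0.04907 I₀ · cos²(30°) = 0.0368 I₀.
So 67.7 W/m² = 0.0368 I₀, giving I₀ = 67.7/0.0368 = 1839 W/m².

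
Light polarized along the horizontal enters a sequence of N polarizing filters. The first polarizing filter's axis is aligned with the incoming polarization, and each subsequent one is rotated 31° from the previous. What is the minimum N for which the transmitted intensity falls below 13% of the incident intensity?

First polarizer is aligned with the polarization: full transmission.
Each further stage multiplies by cos²(31°) = 0.7347.
After N polarizers: T = 0.7347^(N−1). Require T < 0.13 ⇒ N−1 > ln(0.13)/ln(0.7347) = 6.62, so N−1 ≥ 7 and N = 8.
Check: N=8 gives T = 0.1156 < 0.13; N=7 gives T = 0.1573.

N = 8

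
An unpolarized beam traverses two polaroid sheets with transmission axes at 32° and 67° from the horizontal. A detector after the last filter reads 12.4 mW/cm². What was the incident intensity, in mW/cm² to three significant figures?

Unpolarized light through the first polarizer → I₁ = ½ I₀, now polarized at 32°.
I₂ = I₁ cos²(67° − 32°) = 0.5 I₀ · cos²(35°) = 0.3355 I₀.
So 12.4 mW/cm² = 0.3355 I₀, giving I₀ = 12.4/0.3355 = 36.96 mW/cm².

I₀ ≈ 37.0 mW/cm²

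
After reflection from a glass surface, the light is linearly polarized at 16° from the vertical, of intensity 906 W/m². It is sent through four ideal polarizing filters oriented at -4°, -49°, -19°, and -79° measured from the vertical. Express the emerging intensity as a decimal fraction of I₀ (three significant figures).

I₁ = 906 W/m² · cos²(20°) = 800 W/m².
I₂ = I₁ · cos²(45°) = 800 · 0.5 = 400 W/m².
I₃ = I₂ · cos²(30°) = 400 · 0.75 = 300 W/m².
I₄ = I₃ · cos²(60°) = 300 · 0.25 = 75 W/m².
Transmitted fraction = 0.08278.

I/I₀ ≈ 0.0828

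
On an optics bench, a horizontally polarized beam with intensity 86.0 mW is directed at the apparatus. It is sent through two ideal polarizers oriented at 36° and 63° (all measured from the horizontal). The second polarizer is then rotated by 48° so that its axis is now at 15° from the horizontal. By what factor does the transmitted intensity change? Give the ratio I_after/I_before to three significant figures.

Before rotation:
By Malus's law, I₁ = I₀ cos²(36° − 0°) = I₀ cos²(36°) = 0.6545 I₀.
I₂ = I₁ cos²(63° − 36°) = 0.6545 I₀ · cos²(27°) = 0.5196 I₀.
After rotation:
I₁ = I₀ cos²(36° − 0°) = I₀ cos²(36°) = 0.6545 I₀.
I₂ = I₁ cos²(15° − 36°) = 0.6545 I₀ · cos²(21°) = 0.5705 I₀.
Ratio = 0.5705 / 0.5196 = 1.098.

I_new/I_old ≈ 1.10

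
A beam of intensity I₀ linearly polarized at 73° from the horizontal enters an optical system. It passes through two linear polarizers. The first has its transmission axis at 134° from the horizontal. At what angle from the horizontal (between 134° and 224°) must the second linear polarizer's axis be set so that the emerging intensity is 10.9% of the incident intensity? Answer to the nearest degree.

By Malus's law, I₁ = I₀ cos²(134° − 73°) = I₀ cos²(61°) = 0.235 I₀.
Need I₂/I₀ = 0.109, so cos²(θ − 134°) = 0.109 / 0.235 = 0.4638.
θ − 134° = arccos(√0.4638) = 47.1°, giving θ ≈ 134 + 47.1 = 181.1°.

θ ≈ 181°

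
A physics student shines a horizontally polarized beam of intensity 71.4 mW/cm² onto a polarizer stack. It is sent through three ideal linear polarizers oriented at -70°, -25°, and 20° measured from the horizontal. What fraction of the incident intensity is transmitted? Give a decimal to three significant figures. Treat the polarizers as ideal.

I/I₀ ≈ 0.0292

I₁ = 71.4 mW/cm² · cos²(70°) = 8.352 mW/cm².
I₂ = I₁ · cos²(45°) = 8.352 · 0.5 = 4.176 mW/cm².
I₃ = I₂ · cos²(45°) = 4.176 · 0.5 = 2.088 mW/cm².
Transmitted fraction = 0.02924.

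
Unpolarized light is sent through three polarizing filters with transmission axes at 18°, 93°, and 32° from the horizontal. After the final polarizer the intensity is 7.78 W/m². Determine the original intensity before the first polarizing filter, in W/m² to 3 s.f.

I₀ ≈ 988 W/m²

Unpolarized light through the first polarizer → I₁ = ½ I₀, now polarized at 18°.
I₂ = I₁ cos²(93° − 18°) = 0.5 I₀ · cos²(75°) = 0.03349 I₀.
I₃ = I₂ cos²(32° − 93°) = 0.03349 I₀ · cos²(61°) = 0.007872 I₀.
So 7.78 W/m² = 0.007872 I₀, giving I₀ = 7.78/0.007872 = 988.3 W/m².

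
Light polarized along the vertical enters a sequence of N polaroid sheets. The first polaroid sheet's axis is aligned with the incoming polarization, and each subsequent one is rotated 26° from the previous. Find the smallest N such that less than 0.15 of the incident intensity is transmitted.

N = 10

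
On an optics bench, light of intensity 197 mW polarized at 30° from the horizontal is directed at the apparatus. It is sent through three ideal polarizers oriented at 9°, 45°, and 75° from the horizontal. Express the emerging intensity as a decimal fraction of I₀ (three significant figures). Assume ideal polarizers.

I₁ = 197 mW · cos²(21°) = 171.7 mW.
I₂ = I₁ · cos²(36°) = 171.7 · 0.6545 = 112.4 mW.
I₃ = I₂ · cos²(30°) = 112.4 · 0.75 = 84.28 mW.
Transmitted fraction = 0.4278.

I/I₀ ≈ 0.428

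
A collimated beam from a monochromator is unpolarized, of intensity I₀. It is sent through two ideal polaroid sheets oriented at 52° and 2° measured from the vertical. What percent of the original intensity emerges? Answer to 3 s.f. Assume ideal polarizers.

≈ 20.7%

Unpolarized light through the first polarizer → I₁ = ½ I₀, now polarized at 52°.
I₂ = I₁ cos²(2° − 52°) = 0.5 I₀ · cos²(50°) = 0.2066 I₀.
That is 20.66% of the incident intensity.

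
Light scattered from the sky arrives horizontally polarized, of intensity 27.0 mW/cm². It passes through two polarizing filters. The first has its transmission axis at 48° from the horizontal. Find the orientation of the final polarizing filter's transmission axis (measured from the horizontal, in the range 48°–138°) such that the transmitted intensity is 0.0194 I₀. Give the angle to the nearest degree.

θ ≈ 126°

I₁ = I₀ cos²(48° − 0°) = I₀ cos²(48°) = 0.4477 I₀.
Need I₂/I₀ = 0.0194, so cos²(θ − 48°) = 0.0194 / 0.4477 = 0.04333.
θ − 48° = arccos(√0.04333) = 78.0°, giving θ ≈ 48 + 78.0 = 126.0°.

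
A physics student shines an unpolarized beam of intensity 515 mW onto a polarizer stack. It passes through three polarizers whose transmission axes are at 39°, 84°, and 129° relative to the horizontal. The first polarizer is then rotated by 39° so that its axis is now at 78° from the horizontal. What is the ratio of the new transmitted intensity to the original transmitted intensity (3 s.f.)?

Before rotation:
Unpolarized light through the first polarizer → I₁ = ½ I₀, now polarized at 39°.
I₂ = I₁ cos²(84° − 39°) = 0.5 I₀ · cos²(45°) = 0.25 I₀.
I₃ = I₂ cos²(129° − 84°) = 0.25 I₀ · cos²(45°) = 0.125 I₀.
After rotation:
Unpolarized light through the first polarizer → I₁ = ½ I₀, now polarized at 78°.
I₂ = I₁ cos²(84° − 78°) = 0.5 I₀ · cos²(6°) = 0.4945 I₀.
I₃ = I₂ cos²(129° − 84°) = 0.4945 I₀ · cos²(45°) = 0.2473 I₀.
Ratio = 0.2473 / 0.125 = 1.978.

I_new/I_old ≈ 1.98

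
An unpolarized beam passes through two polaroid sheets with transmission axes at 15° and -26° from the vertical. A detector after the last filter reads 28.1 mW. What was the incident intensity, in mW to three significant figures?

I₀ ≈ 98.7 mW

Unpolarized light through the first polarizer → I₁ = ½ I₀, now polarized at 15°.
I₂ = I₁ cos²(-26° − 15°) = 0.5 I₀ · cos²(41°) = 0.2848 I₀.
So 28.1 mW = 0.2848 I₀, giving I₀ = 28.1/0.2848 = 98.67 mW.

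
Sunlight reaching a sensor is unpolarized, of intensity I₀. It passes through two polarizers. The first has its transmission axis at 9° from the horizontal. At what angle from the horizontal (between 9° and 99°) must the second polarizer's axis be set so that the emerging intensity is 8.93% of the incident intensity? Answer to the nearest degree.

θ ≈ 74°

Unpolarized light through the first polarizer → I₁ = ½ I₀, now polarized at 9°.
Need I₂/I₀ = 0.0893, so cos²(θ − 9°) = 0.0893 / 0.5 = 0.1786.
θ − 9° = arccos(√0.1786) = 65.0°, giving θ ≈ 9 + 65.0 = 74.0°.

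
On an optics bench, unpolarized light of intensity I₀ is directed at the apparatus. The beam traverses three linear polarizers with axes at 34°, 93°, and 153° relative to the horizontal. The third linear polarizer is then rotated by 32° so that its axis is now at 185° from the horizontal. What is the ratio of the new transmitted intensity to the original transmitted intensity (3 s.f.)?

Before rotation:
Unpolarized light through the first polarizer → I₁ = ½ I₀, now polarized at 34°.
I₂ = I₁ cos²(93° − 34°) = 0.5 I₀ · cos²(59°) = 0.1326 I₀.
I₃ = I₂ cos²(153° − 93°) = 0.1326 I₀ · cos²(60°) = 0.03316 I₀.
After rotation:
Unpolarized light through the first polarizer → I₁ = ½ I₀, now polarized at 34°.
I₂ = I₁ cos²(93° − 34°) = 0.5 I₀ · cos²(59°) = 0.1326 I₀.
Angle between axes 2 and 3: 88°. I₃ = 0.1326 I₀ · cos²(88°) = 0.0001615 I₀.
Ratio = 0.0001615 / 0.03316 = 0.004872.

I_new/I_old ≈ 0.00487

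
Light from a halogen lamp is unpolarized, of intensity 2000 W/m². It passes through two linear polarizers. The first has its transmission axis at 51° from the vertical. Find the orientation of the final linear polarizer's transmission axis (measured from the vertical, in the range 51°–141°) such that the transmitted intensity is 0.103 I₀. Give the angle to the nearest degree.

Unpolarized light through the first polarizer → I₁ = ½ I₀, now polarized at 51°.
Need I₂/I₀ = 0.103, so cos²(θ − 51°) = 0.103 / 0.5 = 0.206.
θ − 51° = arccos(√0.206) = 63.0°, giving θ ≈ 51 + 63.0 = 114.0°.

θ ≈ 114°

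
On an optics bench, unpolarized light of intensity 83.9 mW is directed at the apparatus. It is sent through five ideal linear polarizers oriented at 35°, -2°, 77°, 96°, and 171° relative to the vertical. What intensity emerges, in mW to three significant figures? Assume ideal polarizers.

Unpolarized light through the first polarizer → I₁ = 83.9 mW/2 = 41.95 mW, polarized at 35°.
I₂ = I₁ · cos²(37°) = 41.95 · 0.6378 = 26.76 mW.
I₃ = I₂ · cos²(79°) = 26.76 · 0.03641 = 0.9742 mW.
I₄ = I₃ · cos²(19°) = 0.9742 · 0.894 = 0.8709 mW.
I₅ = I₄ · cos²(75°) = 0.8709 · 0.06699 = 0.05834 mW.

I ≈ 0.0583 mW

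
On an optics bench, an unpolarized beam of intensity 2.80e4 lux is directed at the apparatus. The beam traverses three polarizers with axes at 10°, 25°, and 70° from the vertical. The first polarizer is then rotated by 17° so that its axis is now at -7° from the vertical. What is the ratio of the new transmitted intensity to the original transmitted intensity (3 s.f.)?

I_new/I_old ≈ 0.771

Before rotation:
Unpolarized light through the first polarizer → I₁ = ½ I₀, now polarized at 10°.
I₂ = I₁ cos²(25° − 10°) = 0.5 I₀ · cos²(15°) = 0.4665 I₀.
I₃ = I₂ cos²(70° − 25°) = 0.4665 I₀ · cos²(45°) = 0.2333 I₀.
After rotation:
Unpolarized light through the first polarizer → I₁ = ½ I₀, now polarized at -7°.
I₂ = I₁ cos²(25° + 7°) = 0.5 I₀ · cos²(32°) = 0.3596 I₀.
I₃ = I₂ cos²(70° − 25°) = 0.3596 I₀ · cos²(45°) = 0.1798 I₀.
Ratio = 0.1798 / 0.2333 = 0.7708.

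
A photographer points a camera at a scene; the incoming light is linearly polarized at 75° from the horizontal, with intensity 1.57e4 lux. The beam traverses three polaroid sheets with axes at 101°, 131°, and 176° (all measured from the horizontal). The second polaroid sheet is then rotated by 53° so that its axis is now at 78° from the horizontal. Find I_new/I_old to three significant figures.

I_new/I_old ≈ 0.0438

Before rotation:
I₁ = I₀ cos²(101° − 75°) = I₀ cos²(26°) = 0.8078 I₀.
I₂ = I₁ cos²(131° − 101°) = 0.8078 I₀ · cos²(30°) = 0.6059 I₀.
I₃ = I₂ cos²(176° − 131°) = 0.6059 I₀ · cos²(45°) = 0.3029 I₀.
After rotation:
I₁ = I₀ cos²(101° − 75°) = I₀ cos²(26°) = 0.8078 I₀.
I₂ = I₁ cos²(78° − 101°) = 0.8078 I₀ · cos²(23°) = 0.6845 I₀.
Angle between axes 2 and 3: 82°. I₃ = 0.6845 I₀ · cos²(82°) = 0.01326 I₀.
Ratio = 0.01326 / 0.3029 = 0.04377.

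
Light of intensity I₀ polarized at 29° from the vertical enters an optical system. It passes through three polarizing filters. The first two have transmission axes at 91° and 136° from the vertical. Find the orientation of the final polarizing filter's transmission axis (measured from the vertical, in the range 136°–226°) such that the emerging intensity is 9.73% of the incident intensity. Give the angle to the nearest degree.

θ ≈ 156°

I₁ = I₀ cos²(91° − 29°) = I₀ cos²(62°) = 0.2204 I₀.
I₂ = I₁ cos²(136° − 91°) = 0.2204 I₀ · cos²(45°) = 0.1102 I₀.
Need I₃/I₀ = 0.0973, so cos²(θ − 136°) = 0.0973 / 0.1102 = 0.8829.
θ − 136° = arccos(√0.8829) = 20.0°, giving θ ≈ 136 + 20.0 = 156.0°.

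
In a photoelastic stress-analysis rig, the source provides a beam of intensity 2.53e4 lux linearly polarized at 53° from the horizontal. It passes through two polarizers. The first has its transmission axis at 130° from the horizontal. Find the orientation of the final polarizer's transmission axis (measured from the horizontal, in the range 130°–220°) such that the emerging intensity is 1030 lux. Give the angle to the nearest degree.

θ ≈ 156°

By Malus's law, I₁ = I₀ cos²(130° − 53°) = I₀ cos²(77°) = 0.0506 I₀.
Target fraction: 1030 / 2.53e4 lux = 0.04071 of I₀.
Need I₂/I₀ = 0.04071, so cos²(θ − 130°) = 0.04071 / 0.0506 = 0.8045.
θ − 130° = arccos(√0.8045) = 26.2°, giving θ ≈ 130 + 26.2 = 156.2°.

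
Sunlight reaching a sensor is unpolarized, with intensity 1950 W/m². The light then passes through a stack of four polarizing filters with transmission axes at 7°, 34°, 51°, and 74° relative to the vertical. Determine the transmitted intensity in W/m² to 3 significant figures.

Unpolarized light through the first polarizer → I₁ = 1950 W/m²/2 = 975 W/m², polarized at 7°.
I₂ = I₁ · cos²(27°) = 975 · 0.7939 = 774 W/m².
I₃ = I₂ · cos²(17°) = 774 · 0.9145 = 707.9 W/m².
I₄ = I₃ · cos²(23°) = 707.9 · 0.8473 = 599.8 W/m².

I ≈ 600 W/m²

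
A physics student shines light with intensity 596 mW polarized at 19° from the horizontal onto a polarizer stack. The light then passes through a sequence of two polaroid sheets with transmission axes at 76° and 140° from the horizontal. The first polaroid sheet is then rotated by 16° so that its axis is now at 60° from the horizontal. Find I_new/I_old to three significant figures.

I_new/I_old ≈ 0.301

Before rotation:
By Malus's law, I₁ = I₀ cos²(76° − 19°) = I₀ cos²(57°) = 0.2966 I₀.
I₂ = I₁ cos²(140° − 76°) = 0.2966 I₀ · cos²(64°) = 0.057 I₀.
After rotation:
I₁ = I₀ cos²(60° − 19°) = I₀ cos²(41°) = 0.5696 I₀.
I₂ = I₁ cos²(140° − 60°) = 0.5696 I₀ · cos²(80°) = 0.01718 I₀.
Ratio = 0.01718 / 0.057 = 0.3013.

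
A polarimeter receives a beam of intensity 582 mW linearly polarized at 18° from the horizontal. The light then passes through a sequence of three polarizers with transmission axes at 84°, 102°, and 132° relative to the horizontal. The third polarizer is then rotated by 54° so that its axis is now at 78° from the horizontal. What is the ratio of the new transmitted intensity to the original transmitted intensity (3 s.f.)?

Before rotation:
By Malus's law, I₁ = I₀ cos²(84° − 18°) = I₀ cos²(66°) = 0.1654 I₀.
I₂ = I₁ cos²(102° − 84°) = 0.1654 I₀ · cos²(18°) = 0.1496 I₀.
I₃ = I₂ cos²(132° − 102°) = 0.1496 I₀ · cos²(30°) = 0.1122 I₀.
After rotation:
I₁ = I₀ cos²(84° − 18°) = I₀ cos²(66°) = 0.1654 I₀.
I₂ = I₁ cos²(102° − 84°) = 0.1654 I₀ · cos²(18°) = 0.1496 I₀.
I₃ = I₂ cos²(78° − 102°) = 0.1496 I₀ · cos²(24°) = 0.1249 I₀.
Ratio = 0.1249 / 0.1122 = 1.113.

I_new/I_old ≈ 1.11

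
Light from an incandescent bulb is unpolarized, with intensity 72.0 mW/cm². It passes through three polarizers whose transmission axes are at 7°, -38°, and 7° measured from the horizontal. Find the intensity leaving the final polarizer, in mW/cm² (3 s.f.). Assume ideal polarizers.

Unpolarized light through the first polarizer → I₁ = 72.0 mW/cm²/2 = 36 mW/cm², polarized at 7°.
I₂ = I₁ · cos²(45°) = 36 · 0.5 = 18 mW/cm².
I₃ = I₂ · cos²(45°) = 18 · 0.5 = 9 mW/cm².

I ≈ 9.00 mW/cm²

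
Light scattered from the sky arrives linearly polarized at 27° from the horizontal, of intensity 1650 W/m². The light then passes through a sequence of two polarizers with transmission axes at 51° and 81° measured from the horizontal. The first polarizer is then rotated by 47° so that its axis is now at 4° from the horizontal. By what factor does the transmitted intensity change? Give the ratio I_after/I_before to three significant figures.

I_new/I_old ≈ 0.0685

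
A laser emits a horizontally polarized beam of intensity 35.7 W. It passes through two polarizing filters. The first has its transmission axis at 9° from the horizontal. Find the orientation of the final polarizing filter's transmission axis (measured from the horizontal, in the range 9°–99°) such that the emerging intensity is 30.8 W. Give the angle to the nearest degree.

θ ≈ 29°

I₁ = I₀ cos²(9° − 0°) = I₀ cos²(9°) = 0.9755 I₀.
Target fraction: 30.8 / 35.7 W = 0.8627 of I₀.
Need I₂/I₀ = 0.8627, so cos²(θ − 9°) = 0.8627 / 0.9755 = 0.8844.
θ − 9° = arccos(√0.8844) = 19.9°, giving θ ≈ 9 + 19.9 = 28.9°.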